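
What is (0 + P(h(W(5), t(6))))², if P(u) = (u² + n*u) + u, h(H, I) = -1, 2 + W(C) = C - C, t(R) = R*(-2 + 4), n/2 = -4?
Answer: 64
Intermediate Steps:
n = -8 (n = 2*(-4) = -8)
t(R) = 2*R (t(R) = R*2 = 2*R)
W(C) = -2 (W(C) = -2 + (C - C) = -2 + 0 = -2)
P(u) = u² - 7*u (P(u) = (u² - 8*u) + u = u² - 7*u)
(0 + P(h(W(5), t(6))))² = (0 - (-7 - 1))² = (0 - 1*(-8))² = (0 + 8)² = 8² = 64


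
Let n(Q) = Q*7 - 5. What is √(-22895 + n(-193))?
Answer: I*√24251 ≈ 155.73*I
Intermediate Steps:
n(Q) = -5 + 7*Q (n(Q) = 7*Q - 5 = -5 + 7*Q)
√(-22895 + n(-193)) = √(-22895 + (-5 + 7*(-193))) = √(-22895 + (-5 - 1351)) = √(-22895 - 1356) = √(-24251) = I*√24251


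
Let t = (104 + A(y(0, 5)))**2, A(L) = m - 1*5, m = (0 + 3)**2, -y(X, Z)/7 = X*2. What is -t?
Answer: -11664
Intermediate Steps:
y(X, Z) = -14*X (y(X, Z) = -7*X*2 = -14*X)
m = 9 (m = 3**2 = 9)
A(L) = 4 (A(L) = 9 - 1*5 = 9 - 5 = 4)
t = 11664 (t = (104 + 4)**2 = 108**2 = 11664)
-t = -1*11664 = -11664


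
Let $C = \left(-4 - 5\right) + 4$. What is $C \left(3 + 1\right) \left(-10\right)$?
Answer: $200$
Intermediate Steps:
$C = -5$ ($C = -9 + 4 = -5$)
$C \left(3 + 1\right) \left(-10\right) = - 5 \left(3 + 1\right) \left(-10\right) = \left(-5\right) 4 \left(-10\right) = \left(-20\right) \left(-10\right) = 200$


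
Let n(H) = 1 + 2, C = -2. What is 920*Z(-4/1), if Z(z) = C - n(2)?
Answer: -4600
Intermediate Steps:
n(H) = 3
Z(z) = -5 (Z(z) = -2 - 1*3 = -2 - 3 = -5)
920*Z(-4/1) = 920*(-5) = -4600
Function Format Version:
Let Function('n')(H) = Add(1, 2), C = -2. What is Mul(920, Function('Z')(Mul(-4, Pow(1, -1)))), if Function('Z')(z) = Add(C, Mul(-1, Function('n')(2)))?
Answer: -4600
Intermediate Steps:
Function('n')(H) = 3
Function('Z')(z) = -5 (Function('Z')(z) = Add(-2, Mul(-1, 3)) = Add(-2, -3) = -5)
Mul(920, Function('Z')(Mul(-4, Pow(1, -1)))) = Mul(920, -5) = -4600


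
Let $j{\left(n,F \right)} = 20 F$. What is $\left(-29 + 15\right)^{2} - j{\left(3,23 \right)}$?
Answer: $-264$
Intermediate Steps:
$\left(-29 + 15\right)^{2} - j{\left(3,23 \right)} = \left(-29 + 15\right)^{2} - 20 \cdot 23 = \left(-14\right)^{2} - 460 = 196 - 460 = -264$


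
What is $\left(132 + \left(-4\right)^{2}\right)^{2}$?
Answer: $21904$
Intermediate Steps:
$\left(132 + \left(-4\right)^{2}\right)^{2} = \left(132 + 16\right)^{2} = 148^{2} = 21904$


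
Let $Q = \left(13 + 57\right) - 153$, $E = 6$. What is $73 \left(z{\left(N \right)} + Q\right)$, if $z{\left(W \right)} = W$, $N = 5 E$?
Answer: $-3869$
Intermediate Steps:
$N = 30$ ($N = 5 \cdot 6 = 30$)
$Q = -83$ ($Q = 70 - 153 = -83$)
$73 \left(z{\left(N \right)} + Q\right) = 73 \left(30 - 83\right) = 73 \left(-53\right) = -3869$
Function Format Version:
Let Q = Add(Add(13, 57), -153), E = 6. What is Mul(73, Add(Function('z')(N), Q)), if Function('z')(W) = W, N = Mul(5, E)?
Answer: -3869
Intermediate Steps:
N = 30 (N = Mul(5, 6) = 30)
Q = -83 (Q = Add(70, -153) = -83)
Mul(73, Add(Function('z')(N), Q)) = Mul(73, Add(30, -83)) = Mul(73, -53) = -3869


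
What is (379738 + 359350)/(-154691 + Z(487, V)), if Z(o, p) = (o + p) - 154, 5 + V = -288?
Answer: -105584/22093 ≈ -4.7791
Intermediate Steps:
V = -293 (V = -5 - 288 = -293)
Z(o, p) = -154 + o + p
(379738 + 359350)/(-154691 + Z(487, V)) = (379738 + 359350)/(-154691 + (-154 + 487 - 293)) = 739088/(-154691 + 40) = 739088/(-154651) = 739088*(-1/154651) = -105584/22093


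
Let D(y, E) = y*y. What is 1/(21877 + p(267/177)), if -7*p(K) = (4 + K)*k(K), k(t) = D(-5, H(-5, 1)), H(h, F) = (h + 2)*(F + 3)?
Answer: 413/9027076 ≈ 4.5751e-5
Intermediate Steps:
H(h, F) = (2 + h)*(3 + F)
D(y, E) = y²
k(t) = 25 (k(t) = (-5)² = 25)
p(K) = -100/7 - 25*K/7 (p(K) = -(4 + K)*25/7 = -(100 + 25*K)/7 = -100/7 - 25*K/7)
1/(21877 + p(267/177)) = 1/(21877 + (-100/7 - 6675/(7*177))) = 1/(21877 + (-100/7 - 25/7*89/59)) = 1/(21877 + (-100/7 - 2225/413)) = 1/(21877 - 8125/413) = 1/(9027076/413) = 413/9027076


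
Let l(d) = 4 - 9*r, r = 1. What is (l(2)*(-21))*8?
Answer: 840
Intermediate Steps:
l(d) = -5 (l(d) = 4 - 9 = -5)
(l(2)*(-21))*8 = -5*(-21)*8 = 105*8 = 840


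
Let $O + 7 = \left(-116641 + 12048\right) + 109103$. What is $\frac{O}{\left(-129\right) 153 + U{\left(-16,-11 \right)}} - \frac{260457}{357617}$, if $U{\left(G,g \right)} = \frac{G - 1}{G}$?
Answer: $- \frac{108011398791}{112926508175} \approx -0.95648$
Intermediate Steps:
$U{\left(G,g \right)} = \frac{-1 + G}{G}$ ($U{\left(G,g \right)} = \frac{G - 1}{G} = \frac{-1 + G}{G}$)
$O = 4503$ ($O = -7 + \left(\left(-116641 + 12048\right) + 109103\right) = -7 + \left(-104593 + 109103\right) = -7 + 4510 = 4503$)
$\frac{O}{\left(-129\right) 153 + U{\left(-16,-11 \right)}} - \frac{260457}{357617} = \frac{4503}{\left(-129\right) 153 + \frac{-1 - 16}{-16}} - \frac{260457}{357617} = \frac{4503}{-19737 - - \frac{17}{16}} - \frac{260457}{357617} = \frac{4503}{-19737 + \frac{17}{16}} - \frac{260457}{357617} = \frac{4503}{- \frac{315775}{16}} - \frac{260457}{357617} = 4503 \left(- \frac{16}{315775}\right) - \frac{260457}{357617} = - \frac{72048}{315775} - \frac{260457}{357617} = - \frac{108011398791}{112926508175}$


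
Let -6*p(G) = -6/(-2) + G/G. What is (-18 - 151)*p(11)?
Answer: 338/3 ≈ 112.67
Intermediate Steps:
p(G) = -⅔ (p(G) = -(-6/(-2) + G/G)/6 = -(-6*(-½) + 1)/6 = -(3 + 1)/6 = -⅙*4 = -⅔)
(-18 - 151)*p(11) = (-18 - 151)*(-⅔) = -169*(-⅔) = 338/3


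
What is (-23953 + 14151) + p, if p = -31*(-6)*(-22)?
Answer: -13894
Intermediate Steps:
p = -4092 (p = 186*(-22) = -4092)
(-23953 + 14151) + p = (-23953 + 14151) - 4092 = -9802 - 4092 = -13894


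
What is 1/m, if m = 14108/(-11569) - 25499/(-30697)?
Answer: -355133593/138075345 ≈ -2.5720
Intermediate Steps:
m = -138075345/355133593 (m = 14108*(-1/11569) - 25499*(-1/30697) = -14108/11569 + 25499/30697 = -138075345/355133593 ≈ -0.38880)
1/m = 1/(-138075345/355133593) = -355133593/138075345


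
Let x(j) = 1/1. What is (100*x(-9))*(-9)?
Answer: -900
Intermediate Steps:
x(j) = 1
(100*x(-9))*(-9) = (100*1)*(-9) = 100*(-9) = -900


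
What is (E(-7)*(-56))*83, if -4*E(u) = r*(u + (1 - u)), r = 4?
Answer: 4648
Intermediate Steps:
E(u) = -1 (E(u) = -(u + (1 - u)) = -1)
(E(-7)*(-56))*83 = -1*(-56)*83 = 56*83 = 4648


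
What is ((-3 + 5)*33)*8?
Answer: 528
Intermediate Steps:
((-3 + 5)*33)*8 = (2*33)*8 = 66*8 = 528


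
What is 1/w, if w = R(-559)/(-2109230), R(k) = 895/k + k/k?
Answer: 589529785/168 ≈ 3.5091e+6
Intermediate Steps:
R(k) = 1 + 895/k (R(k) = 895/k + 1 = 1 + 895/k)
w = 168/589529785 (w = ((895 - 559)/(-559))/(-2109230) = -1/559*336*(-1/2109230) = -336/559*(-1/2109230) = 168/589529785 ≈ 2.8497e-7)
1/w = 1/(168/589529785) = 589529785/168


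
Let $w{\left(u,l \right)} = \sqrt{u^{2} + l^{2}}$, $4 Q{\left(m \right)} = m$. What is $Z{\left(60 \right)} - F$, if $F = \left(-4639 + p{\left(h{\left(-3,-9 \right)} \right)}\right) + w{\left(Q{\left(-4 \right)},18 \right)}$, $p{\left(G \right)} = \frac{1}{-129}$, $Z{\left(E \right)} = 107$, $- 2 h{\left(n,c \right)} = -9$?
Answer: $\frac{612235}{129} - 5 \sqrt{13} \approx 4728.0$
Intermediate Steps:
$h{\left(n,c \right)} = \frac{9}{2}$ ($h{\left(n,c \right)} = \left(- \frac{1}{2}\right) \left(-9\right) = \frac{9}{2}$)
$Q{\left(m \right)} = \frac{m}{4}$
$w{\left(u,l \right)} = \sqrt{l^{2} + u^{2}}$
$p{\left(G \right)} = - \frac{1}{129}$
$F = - \frac{598432}{129} + 5 \sqrt{13}$ ($F = \left(-4639 - \frac{1}{129}\right) + \sqrt{18^{2} + \left(\frac{1}{4} \left(-4\right)\right)^{2}} = - \frac{598432}{129} + \sqrt{324 + \left(-1\right)^{2}} = - \frac{598432}{129} + \sqrt{324 + 1} = - \frac{598432}{129} + \sqrt{325} = - \frac{598432}{129} + 5 \sqrt{13} \approx -4621.0$)
$Z{\left(60 \right)} - F = 107 - \left(- \frac{598432}{129} + 5 \sqrt{13}\right) = 107 + \left(\frac{598432}{129} - 5 \sqrt{13}\right) = \frac{612235}{129} - 5 \sqrt{13}$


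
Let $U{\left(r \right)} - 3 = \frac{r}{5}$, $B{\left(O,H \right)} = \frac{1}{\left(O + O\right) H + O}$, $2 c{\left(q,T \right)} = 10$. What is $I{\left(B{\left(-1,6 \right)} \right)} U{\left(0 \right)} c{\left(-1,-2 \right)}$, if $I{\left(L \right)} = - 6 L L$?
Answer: $- \frac{90}{169} \approx -0.53254$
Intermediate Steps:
$c{\left(q,T \right)} = 5$ ($c{\left(q,T \right)} = \frac{1}{2} \cdot 10 = 5$)
$B{\left(O,H \right)} = \frac{1}{O + 2 H O}$ ($B{\left(O,H \right)} = \frac{1}{2 O H + O} = \frac{1}{2 H O + O} = \frac{1}{O + 2 H O}$)
$U{\left(r \right)} = 3 + \frac{r}{5}$
$I{\left(L \right)} = - 6 L^{2}$
$I{\left(B{\left(-1,6 \right)} \right)} U{\left(0 \right)} c{\left(-1,-2 \right)} = - 6 \left(\frac{1}{\left(-1\right) \left(1 + 2 \cdot 6\right)}\right)^{2} \left(3 + \frac{1}{5} \cdot 0\right) 5 = - 6 \left(- \frac{1}{1 + 12}\right)^{2} \left(3 + 0\right) 5 = - 6 \left(- \frac{1}{13}\right)^{2} \cdot 3 \cdot 5 = \left(-6\right) \frac{1}{169} \cdot 3 \cdot 5 = \left(- \frac{6}{169}\right) 3 \cdot 5 = \left(- \frac{18}{169}\right) 5 = - \frac{90}{169}$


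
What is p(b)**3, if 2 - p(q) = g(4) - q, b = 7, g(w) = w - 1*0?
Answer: 125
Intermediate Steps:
g(w) = w (g(w) = w + 0 = w)
p(q) = -2 + q (p(q) = 2 - (4 - q) = 2 + (-4 + q) = -2 + q)
p(b)**3 = (-2 + 7)**3 = 5**3 = 125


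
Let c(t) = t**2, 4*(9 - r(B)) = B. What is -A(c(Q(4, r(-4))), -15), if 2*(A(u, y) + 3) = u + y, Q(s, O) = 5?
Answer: -2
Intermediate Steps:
r(B) = 9 - B/4
A(u, y) = -3 + u/2 + y/2 (A(u, y) = -3 + (u + y)/2 = -3 + (u/2 + y/2) = -3 + u/2 + y/2)
-A(c(Q(4, r(-4))), -15) = -(-3 + (1/2)*5**2 + (1/2)*(-15)) = -(-3 + (1/2)*25 - 15/2) = -(-3 + 25/2 - 15/2) = -1*2 = -2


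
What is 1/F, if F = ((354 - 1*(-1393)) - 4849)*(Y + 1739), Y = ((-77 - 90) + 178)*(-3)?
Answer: -1/5292012 ≈ -1.8896e-7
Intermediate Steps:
Y = -33 (Y = (-167 + 178)*(-3) = 11*(-3) = -33)
F = -5292012 (F = ((354 - 1*(-1393)) - 4849)*(-33 + 1739) = ((354 + 1393) - 4849)*1706 = (1747 - 4849)*1706 = -3102*1706 = -5292012)
1/F = 1/(-5292012) = -1/5292012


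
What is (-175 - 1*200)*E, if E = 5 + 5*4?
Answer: -9375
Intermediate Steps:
E = 25 (E = 5 + 20 = 25)
(-175 - 1*200)*E = (-175 - 1*200)*25 = (-175 - 200)*25 = -375*25 = -9375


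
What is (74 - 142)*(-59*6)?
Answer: 24072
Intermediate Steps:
(74 - 142)*(-59*6) = -68*(-354) = 24072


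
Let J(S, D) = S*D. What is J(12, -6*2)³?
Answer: -2985984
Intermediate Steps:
J(S, D) = D*S
J(12, -6*2)³ = (-6*2*12)³ = (-12*12)³ = (-144)³ = -2985984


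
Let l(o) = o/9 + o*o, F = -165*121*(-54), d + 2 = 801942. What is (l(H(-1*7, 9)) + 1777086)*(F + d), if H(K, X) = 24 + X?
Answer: 10029194406800/3 ≈ 3.3431e+12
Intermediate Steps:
d = 801940 (d = -2 + 801942 = 801940)
F = 1078110 (F = -19965*(-54) = 1078110)
l(o) = o² + o/9 (l(o) = o*(⅑) + o² = o/9 + o² = o² + o/9)
(l(H(-1*7, 9)) + 1777086)*(F + d) = ((24 + 9)*(⅑ + (24 + 9)) + 1777086)*(1078110 + 801940) = (33*(⅑ + 33) + 1777086)*1880050 = (33*(298/9) + 1777086)*1880050 = (3278/3 + 1777086)*1880050 = (5334536/3)*1880050 = 10029194406800/3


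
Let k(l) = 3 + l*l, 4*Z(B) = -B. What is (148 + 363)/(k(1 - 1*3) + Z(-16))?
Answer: 511/11 ≈ 46.455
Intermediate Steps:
Z(B) = -B/4 (Z(B) = (-B)/4 = -B/4)
k(l) = 3 + l²
(148 + 363)/(k(1 - 1*3) + Z(-16)) = (148 + 363)/((3 + (1 - 1*3)²) - ¼*(-16)) = 511/((3 + (1 - 3)²) + 4) = 511/((3 + (-2)²) + 4) = 511/((3 + 4) + 4) = 511/(7 + 4) = 511/11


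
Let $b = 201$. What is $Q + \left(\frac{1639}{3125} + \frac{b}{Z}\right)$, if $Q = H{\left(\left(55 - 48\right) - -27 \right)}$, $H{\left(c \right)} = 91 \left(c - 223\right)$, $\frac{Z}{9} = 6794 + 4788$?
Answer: $- \frac{1867431760681}{108581250} \approx -17198.0$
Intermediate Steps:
$Z = 104238$ ($Z = 9 \left(6794 + 4788\right) = 9 \cdot 11582 = 104238$)
$H{\left(c \right)} = -20293 + 91 c$ ($H{\left(c \right)} = 91 \left(-223 + c\right) = -20293 + 91 c$)
$Q = -17199$ ($Q = -20293 + 91 \left(\left(55 - 48\right) - -27\right) = -20293 + 91 \left(\left(55 - 48\right) + 27\right) = -20293 + 91 \left(7 + 27\right) = -20293 + 91 \cdot 34 = -20293 + 3094 = -17199$)
$Q + \left(\frac{1639}{3125} + \frac{b}{Z}\right) = -17199 + \left(\frac{1639}{3125} + \frac{201}{104238}\right) = -17199 + \left(1639 \cdot \frac{1}{3125} + 201 \cdot \frac{1}{104238}\right) = -17199 + \left(\frac{1639}{3125} + \frac{67}{34746}\right) = -17199 + \frac{57158069}{108581250} = - \frac{1867431760681}{108581250}$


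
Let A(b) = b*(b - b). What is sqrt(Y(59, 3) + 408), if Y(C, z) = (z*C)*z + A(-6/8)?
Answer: sqrt(939) ≈ 30.643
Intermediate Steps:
A(b) = 0 (A(b) = b*0 = 0)
Y(C, z) = C*z**2 (Y(C, z) = (z*C)*z + 0 = (C*z)*z + 0 = C*z**2 + 0 = C*z**2)
sqrt(Y(59, 3) + 408) = sqrt(59*3**2 + 408) = sqrt(59*9 + 408) = sqrt(531 + 408) = sqrt(939)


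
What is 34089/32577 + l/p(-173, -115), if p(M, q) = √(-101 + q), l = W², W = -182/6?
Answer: 11363/10859 - 8281*I*√6/324 ≈ 1.0464 - 62.606*I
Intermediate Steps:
W = -91/3 (W = -182*⅙ = -91/3 ≈ -30.333)
l = 8281/9 (l = (-91/3)² = 8281/9 ≈ 920.11)
34089/32577 + l/p(-173, -115) = 34089/32577 + 8281/(9*(√(-101 - 115))) = 34089*(1/32577) + 8281/(9*(√(-216))) = 11363/10859 + 8281/(9*((6*I*√6))) = 11363/10859 + 8281*(-I*√6/36)/9 = 11363/10859 - 8281*I*√6/324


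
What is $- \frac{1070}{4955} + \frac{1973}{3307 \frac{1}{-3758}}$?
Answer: $- \frac{7348510892}{3277237} \approx -2242.3$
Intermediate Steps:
$- \frac{1070}{4955} + \frac{1973}{3307 \frac{1}{-3758}} = \left(-1070\right) \frac{1}{4955} + \frac{1973}{3307 \left(- \frac{1}{3758}\right)} = - \frac{214}{991} + \frac{1973}{- \frac{3307}{3758}} = - \frac{214}{991} + 1973 \left(- \frac{3758}{3307}\right) = - \frac{214}{991} - \frac{7414534}{3307} = - \frac{7348510892}{3277237}$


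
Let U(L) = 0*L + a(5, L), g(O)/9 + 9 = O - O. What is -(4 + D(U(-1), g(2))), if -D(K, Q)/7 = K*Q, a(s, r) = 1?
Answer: -571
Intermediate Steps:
g(O) = -81 (g(O) = -81 + 9*(O - O) = -81 + 9*0 = -81 + 0 = -81)
U(L) = 1 (U(L) = 0*L + 1 = 0 + 1 = 1)
D(K, Q) = -7*K*Q
-(4 + D(U(-1), g(2))) = -(4 - 7*1*(-81)) = -(4 + 567) = -1*571 = -571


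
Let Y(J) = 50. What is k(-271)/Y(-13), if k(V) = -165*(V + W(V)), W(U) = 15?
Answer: 4224/5 ≈ 844.80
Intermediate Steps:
k(V) = -2475 - 165*V (k(V) = -165*(V + 15) = -165*(15 + V) = -2475 - 165*V)
k(-271)/Y(-13) = (-2475 - 165*(-271))/50 = (-2475 + 44715)*(1/50) = 42240*(1/50) = 4224/5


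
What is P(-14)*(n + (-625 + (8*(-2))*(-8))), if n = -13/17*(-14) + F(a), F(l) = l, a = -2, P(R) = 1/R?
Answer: 8301/238 ≈ 34.878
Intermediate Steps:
n = 148/17 (n = -13/17*(-14) - 2 = 182/17 - 2 = 148/17 ≈ 8.7059)
P(-14)*(n + (-625 + (8*(-2))*(-8))) = (148/17 + (-625 + (8*(-2))*(-8)))/(-14) = -(148/17 + (-625 - 16*(-8)))/14 = -(148/17 + (-625 + 128))/14 = -(148/17 - 497)/14 = -1/14*(-8301/17) = 8301/238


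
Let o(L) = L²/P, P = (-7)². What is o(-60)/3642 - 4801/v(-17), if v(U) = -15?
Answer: 142805143/446145 ≈ 320.09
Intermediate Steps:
P = 49
o(L) = L²/49
o(-60)/3642 - 4801/v(-17) = ((1/49)*(-60)²)/3642 - 4801/(-15) = ((1/49)*3600)*(1/3642) - 4801*(-1/15) = (3600/49)*(1/3642) + 4801/15 = 600/29743 + 4801/15 = 142805143/446145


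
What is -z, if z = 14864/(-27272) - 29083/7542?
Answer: 113156983/25710678 ≈ 4.4012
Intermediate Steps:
z = -113156983/25710678 (z = 14864*(-1/27272) - 29083*1/7542 = -1858/3409 - 29083/7542 = -113156983/25710678 ≈ -4.4012)
-z = -1*(-113156983/25710678) = 113156983/25710678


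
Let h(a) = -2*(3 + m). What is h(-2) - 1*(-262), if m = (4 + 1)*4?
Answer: 216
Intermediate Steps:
m = 20 (m = 5*4 = 20)
h(a) = -46 (h(a) = -2*(3 + 20) = -2*23 = -46)
h(-2) - 1*(-262) = -46 - 1*(-262) = -46 + 262 = 216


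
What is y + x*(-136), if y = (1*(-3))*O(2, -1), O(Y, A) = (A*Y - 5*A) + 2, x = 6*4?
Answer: -3279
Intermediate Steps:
x = 24
O(Y, A) = 2 - 5*A + A*Y (O(Y, A) = (-5*A + A*Y) + 2 = 2 - 5*A + A*Y)
y = -15 (y = (1*(-3))*(2 - 5*(-1) - 1*2) = -3*(2 + 5 - 2) = -3*5 = -15)
y + x*(-136) = -15 + 24*(-136) = -15 - 3264 = -3279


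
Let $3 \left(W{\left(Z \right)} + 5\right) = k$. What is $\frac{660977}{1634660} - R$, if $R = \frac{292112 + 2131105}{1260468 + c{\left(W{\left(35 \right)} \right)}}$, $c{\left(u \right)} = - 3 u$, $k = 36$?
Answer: $- \frac{1042669808167}{686800764340} \approx -1.5182$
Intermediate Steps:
$W{\left(Z \right)} = 7$ ($W{\left(Z \right)} = -5 + \frac{1}{3} \cdot 36 = -5 + 12 = 7$)
$R = \frac{807739}{420149}$ ($R = \frac{292112 + 2131105}{1260468 - 21} = \frac{2423217}{1260468 - 21} = \frac{2423217}{1260447} = 2423217 \cdot \frac{1}{1260447} = \frac{807739}{420149} \approx 1.9225$)
$\frac{660977}{1634660} - R = \frac{660977}{1634660} - \frac{807739}{420149} = - \frac{1042669808167}{686800764340}$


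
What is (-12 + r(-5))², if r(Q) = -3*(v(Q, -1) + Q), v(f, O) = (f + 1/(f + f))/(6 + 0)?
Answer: 12321/400 ≈ 30.802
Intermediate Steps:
v(f, O) = f/6 + 1/(12*f) (v(f, O) = (f + 1/(2*f))/6 = (f + 1/(2*f))*(⅙) = f/6 + 1/(12*f))
r(Q) = -7*Q/2 - 1/(4*Q) (r(Q) = -3*((Q/6 + 1/(12*Q)) + Q) = -3*(1/(12*Q) + 7*Q/6) = -7*Q/2 - 1/(4*Q))
(-12 + r(-5))² = (-12 + (¼)*(-1 - 14*(-5)²)/(-5))² = (-12 + (¼)*(-⅕)*(-1 - 14*25))² = (-12 + (¼)*(-⅕)*(-1 - 350))² = (-12 + (¼)*(-⅕)*(-351))² = (-12 + 351/20)² = (111/20)² = 12321/400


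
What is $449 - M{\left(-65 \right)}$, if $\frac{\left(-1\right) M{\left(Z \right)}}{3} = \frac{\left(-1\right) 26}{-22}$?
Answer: $\frac{4978}{11} \approx 452.55$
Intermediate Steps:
$M{\left(Z \right)} = - \frac{39}{11}$ ($M{\left(Z \right)} = - 3 \frac{\left(-1\right) 26}{-22} = - 3 \left(\left(-26\right) \left(- \frac{1}{22}\right)\right) = \left(-3\right) \frac{13}{11} = - \frac{39}{11}$)
$449 - M{\left(-65 \right)} = 449 - - \frac{39}{11} = 449 + \frac{39}{11} = \frac{4978}{11}$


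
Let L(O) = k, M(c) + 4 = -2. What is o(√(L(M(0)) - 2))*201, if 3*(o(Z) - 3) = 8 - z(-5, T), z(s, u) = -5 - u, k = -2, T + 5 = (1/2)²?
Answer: 4623/4 ≈ 1155.8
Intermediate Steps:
M(c) = -6 (M(c) = -4 - 2 = -6)
T = -19/4 (T = -5 + (1/2)² = -5 + (½)² = -5 + ¼ = -19/4 ≈ -4.7500)
L(O) = -2
o(Z) = 23/4 (o(Z) = 3 + (8 - (-5 - 1*(-19/4)))/3 = 3 + (8 - (-5 + 19/4))/3 = 3 + (8 - 1*(-¼))/3 = 3 + (8 + ¼)/3 = 3 + (⅓)*(33/4) = 3 + 11/4 = 23/4)
o(√(L(M(0)) - 2))*201 = (23/4)*201 = 4623/4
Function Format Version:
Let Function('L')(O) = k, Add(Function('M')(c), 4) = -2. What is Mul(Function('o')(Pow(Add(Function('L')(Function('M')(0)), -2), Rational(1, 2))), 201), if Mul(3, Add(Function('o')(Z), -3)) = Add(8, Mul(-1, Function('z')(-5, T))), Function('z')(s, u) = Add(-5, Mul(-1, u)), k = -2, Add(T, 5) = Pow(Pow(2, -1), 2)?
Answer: Rational(4623, 4) ≈ 1155.8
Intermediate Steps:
Function('M')(c) = -6 (Function('M')(c) = Add(-4, -2) = -6)
T = Rational(-19, 4) (T = Add(-5, Pow(Pow(2, -1), 2)) = Add(-5, Pow(Rational(1, 2), 2)) = Add(-5, Rational(1, 4)) = Rational(-19, 4) ≈ -4.7500)
Function('L')(O) = -2
Function('o')(Z) = Rational(23, 4) (Function('o')(Z) = Add(3, Mul(Rational(1, 3), Add(8, Mul(-1, Add(-5, Mul(-1, Rational(-19, 4))))))) = Add(3, Mul(Rational(1, 3), Add(8, Mul(-1, Add(-5, Rational(19, 4)))))) = Add(3, Mul(Rational(1, 3), Add(8, Mul(-1, Rational(-1, 4))))) = Add(3, Mul(Rational(1, 3), Add(8, Rational(1, 4)))) = Add(3, Mul(Rational(1, 3), Rational(33, 4))) = Add(3, Rational(11, 4)) = Rational(23, 4))
Mul(Function('o')(Pow(Add(Function('L')(Function('M')(0)), -2), Rational(1, 2))), 201) = Mul(Rational(23, 4), 201) = Rational(4623, 4)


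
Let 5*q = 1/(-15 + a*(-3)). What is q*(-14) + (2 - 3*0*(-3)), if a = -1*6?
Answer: 16/15 ≈ 1.0667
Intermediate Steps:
a = -6
q = 1/15 (q = 1/(5*(-15 - 6*(-3))) = 1/(5*(-15 + 18)) = (⅕)/3 = (⅕)*(⅓) = 1/15 ≈ 0.066667)
q*(-14) + (2 - 3*0*(-3)) = (1/15)*(-14) + (2 - 3*0*(-3)) = -14/15 + (2 + 0*(-3)) = -14/15 + (2 + 0) = -14/15 + 2 = 16/15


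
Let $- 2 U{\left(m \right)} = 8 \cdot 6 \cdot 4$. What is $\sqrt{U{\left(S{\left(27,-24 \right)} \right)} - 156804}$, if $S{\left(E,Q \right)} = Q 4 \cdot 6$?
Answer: $10 i \sqrt{1569} \approx 396.11 i$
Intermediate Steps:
$S{\left(E,Q \right)} = 24 Q$ ($S{\left(E,Q \right)} = 4 Q 6 = 24 Q$)
$U{\left(m \right)} = -96$ ($U{\left(m \right)} = - \frac{8 \cdot 6 \cdot 4}{2} = - \frac{48 \cdot 4}{2} = \left(- \frac{1}{2}\right) 192 = -96$)
$\sqrt{U{\left(S{\left(27,-24 \right)} \right)} - 156804} = \sqrt{-96 - 156804} = \sqrt{-156900} = 10 i \sqrt{1569}$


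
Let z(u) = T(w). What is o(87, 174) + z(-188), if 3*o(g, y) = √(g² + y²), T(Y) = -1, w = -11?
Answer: -1 + 29*√5 ≈ 63.846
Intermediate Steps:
z(u) = -1
o(g, y) = √(g² + y²)/3
o(87, 174) + z(-188) = √(87² + 174²)/3 - 1 = √(7569 + 30276)/3 - 1 = √37845/3 - 1 = (87*√5)/3 - 1 = 29*√5 - 1 = -1 + 29*√5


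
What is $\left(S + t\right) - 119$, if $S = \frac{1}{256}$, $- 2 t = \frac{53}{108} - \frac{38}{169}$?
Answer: $- \frac{139157965}{1168128} \approx -119.13$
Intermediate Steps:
$t = - \frac{4853}{36504}$ ($t = - \frac{\frac{53}{108} - \frac{38}{169}}{2} = \left(- \frac{1}{2}\right) \frac{4853}{18252} = - \frac{4853}{36504} \approx -0.13294$)
$S = \frac{1}{256} \approx 0.0039063$
$\left(S + t\right) - 119 = \left(\frac{1}{256} - \frac{4853}{36504}\right) - 119 = - \frac{150733}{1168128} - 119 = - \frac{139157965}{1168128}$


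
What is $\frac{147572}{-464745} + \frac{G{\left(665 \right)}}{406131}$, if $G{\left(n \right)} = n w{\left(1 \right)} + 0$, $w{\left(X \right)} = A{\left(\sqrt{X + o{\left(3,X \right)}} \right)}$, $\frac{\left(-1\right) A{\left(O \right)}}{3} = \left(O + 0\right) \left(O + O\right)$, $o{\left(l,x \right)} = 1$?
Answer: $- \frac{21214076344}{62915783865} \approx -0.33718$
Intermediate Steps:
$A{\left(O \right)} = - 6 O^{2}$ ($A{\left(O \right)} = - 3 \left(O + 0\right) \left(O + O\right) = - 3 O 2 O = - 3 \cdot 2 O^{2} = - 6 O^{2}$)
$w{\left(X \right)} = -6 - 6 X$ ($w{\left(X \right)} = - 6 \left(\sqrt{X + 1}\right)^{2} = - 6 \left(\sqrt{1 + X}\right)^{2} = - 6 \left(1 + X\right) = -6 - 6 X$)
$G{\left(n \right)} = - 12 n$ ($G{\left(n \right)} = n \left(-6 - 6\right) + 0 = n \left(-12\right) + 0 = - 12 n + 0 = - 12 n$)
$\frac{147572}{-464745} + \frac{G{\left(665 \right)}}{406131} = \frac{147572}{-464745} + \frac{\left(-12\right) 665}{406131} = 147572 \left(- \frac{1}{464745}\right) - \frac{2660}{135377} = - \frac{147572}{464745} - \frac{2660}{135377} = - \frac{21214076344}{62915783865}$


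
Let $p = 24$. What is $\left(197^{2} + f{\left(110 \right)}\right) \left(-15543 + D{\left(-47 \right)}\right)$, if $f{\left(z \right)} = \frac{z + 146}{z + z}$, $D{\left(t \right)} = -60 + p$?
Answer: $- \frac{33254294661}{55} \approx -6.0462 \cdot 10^{8}$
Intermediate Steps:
$D{\left(t \right)} = -36$ ($D{\left(t \right)} = -60 + 24 = -36$)
$f{\left(z \right)} = \frac{146 + z}{2 z}$
$\left(197^{2} + f{\left(110 \right)}\right) \left(-15543 + D{\left(-47 \right)}\right) = \left(197^{2} + \frac{146 + 110}{2 \cdot 110}\right) \left(-15543 - 36\right) = \left(38809 + \frac{1}{2} \cdot \frac{1}{110} \cdot 256\right) \left(-15579\right) = \left(38809 + \frac{64}{55}\right) \left(-15579\right) = \frac{2134559}{55} \left(-15579\right) = - \frac{33254294661}{55}$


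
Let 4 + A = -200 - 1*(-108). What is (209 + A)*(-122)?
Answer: -13786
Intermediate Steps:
A = -96 (A = -4 + (-200 - 1*(-108)) = -4 + (-200 + 108) = -4 - 92 = -96)
(209 + A)*(-122) = (209 - 96)*(-122) = 113*(-122) = -13786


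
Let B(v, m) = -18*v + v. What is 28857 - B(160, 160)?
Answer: 31577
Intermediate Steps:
B(v, m) = -17*v
28857 - B(160, 160) = 28857 - (-17)*160 = 28857 - 1*(-2720) = 28857 + 2720 = 31577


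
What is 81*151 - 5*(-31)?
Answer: 12386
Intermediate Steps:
81*151 - 5*(-31) = 12231 + 155 = 12386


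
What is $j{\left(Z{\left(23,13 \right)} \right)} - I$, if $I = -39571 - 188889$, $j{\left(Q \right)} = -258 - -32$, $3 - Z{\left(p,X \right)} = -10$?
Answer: $228234$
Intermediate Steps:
$Z{\left(p,X \right)} = 13$ ($Z{\left(p,X \right)} = 3 - -10 = 3 + 10 = 13$)
$j{\left(Q \right)} = -226$ ($j{\left(Q \right)} = -258 + 32 = -226$)
$I = -228460$ ($I = -39571 - 188889 = -228460$)
$j{\left(Z{\left(23,13 \right)} \right)} - I = -226 - -228460 = -226 + 228460 = 228234$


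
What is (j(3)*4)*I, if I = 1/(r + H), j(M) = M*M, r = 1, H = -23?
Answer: -18/11 ≈ -1.6364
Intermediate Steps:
j(M) = M**2
I = -1/22 (I = 1/(1 - 23) = 1/(-22) = -1/22 ≈ -0.045455)
(j(3)*4)*I = (3**2*4)*(-1/22) = (9*4)*(-1/22) = 36*(-1/22) = -18/11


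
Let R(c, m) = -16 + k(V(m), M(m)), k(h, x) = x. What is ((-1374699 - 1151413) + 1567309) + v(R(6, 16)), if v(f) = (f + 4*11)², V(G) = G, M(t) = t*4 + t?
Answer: -947139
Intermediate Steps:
M(t) = 5*t (M(t) = 4*t + t = 5*t)
R(c, m) = -16 + 5*m
v(f) = (44 + f)² (v(f) = (f + 44)² = (44 + f)²)
((-1374699 - 1151413) + 1567309) + v(R(6, 16)) = ((-1374699 - 1151413) + 1567309) + (44 + (-16 + 5*16))² = (-2526112 + 1567309) + (44 + (-16 + 80))² = -958803 + (44 + 64)² = -958803 + 108² = -958803 + 11664 = -947139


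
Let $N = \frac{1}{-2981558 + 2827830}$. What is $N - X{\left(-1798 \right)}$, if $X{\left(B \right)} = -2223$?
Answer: $\frac{341737343}{153728} \approx 2223.0$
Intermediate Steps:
$N = - \frac{1}{153728}$ ($N = \frac{1}{-153728} = - \frac{1}{153728} \approx -6.505 \cdot 10^{-6}$)
$N - X{\left(-1798 \right)} = - \frac{1}{153728} - -2223 = - \frac{1}{153728} + 2223 = \frac{341737343}{153728}$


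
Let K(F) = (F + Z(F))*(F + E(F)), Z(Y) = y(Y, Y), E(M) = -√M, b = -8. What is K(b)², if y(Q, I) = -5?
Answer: 9464 + 5408*I*√2 ≈ 9464.0 + 7648.1*I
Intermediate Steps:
Z(Y) = -5
K(F) = (-5 + F)*(F - √F) (K(F) = (F - 5)*(F - √F) = (-5 + F)*(F - √F))
K(b)² = ((-8)² - (-8)^(3/2) - 5*(-8) + 5*√(-8))² = (64 - (-16)*I*√2 + 40 + 5*(2*I*√2))² = (64 + 16*I*√2 + 40 + 10*I*√2)² = (104 + 26*I*√2)²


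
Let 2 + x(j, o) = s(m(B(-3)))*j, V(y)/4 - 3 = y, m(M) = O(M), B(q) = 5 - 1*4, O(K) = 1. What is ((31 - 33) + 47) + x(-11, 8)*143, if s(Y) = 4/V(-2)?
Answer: -1814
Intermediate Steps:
B(q) = 1 (B(q) = 5 - 4 = 1)
m(M) = 1
V(y) = 12 + 4*y
s(Y) = 1 (s(Y) = 4/(12 + 4*(-2)) = 4/(12 - 8) = 4/4 = 4*(¼) = 1)
x(j, o) = -2 + j (x(j, o) = -2 + 1*j = -2 + j)
((31 - 33) + 47) + x(-11, 8)*143 = ((31 - 33) + 47) + (-2 - 11)*143 = (-2 + 47) - 13*143 = 45 - 1859 = -1814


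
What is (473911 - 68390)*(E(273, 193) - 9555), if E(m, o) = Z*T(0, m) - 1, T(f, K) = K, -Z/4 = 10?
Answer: -8303447996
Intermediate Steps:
Z = -40 (Z = -4*10 = -40)
E(m, o) = -1 - 40*m (E(m, o) = -40*m - 1 = -1 - 40*m)
(473911 - 68390)*(E(273, 193) - 9555) = (473911 - 68390)*((-1 - 40*273) - 9555) = 405521*((-1 - 10920) - 9555) = 405521*(-10921 - 9555) = 405521*(-20476) = -8303447996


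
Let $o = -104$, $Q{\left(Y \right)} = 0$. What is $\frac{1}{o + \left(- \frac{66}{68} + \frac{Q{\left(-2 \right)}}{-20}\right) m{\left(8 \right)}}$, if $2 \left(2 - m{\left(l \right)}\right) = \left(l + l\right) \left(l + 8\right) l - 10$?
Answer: $\frac{34}{30025} \approx 0.0011324$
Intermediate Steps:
$m{\left(l \right)} = 7 - l^{2} \left(8 + l\right)$ ($m{\left(l \right)} = 2 - \frac{\left(l + l\right) \left(l + 8\right) l - 10}{2} = 2 - \frac{2 l \left(8 + l\right) l - 10}{2} = 2 - \frac{2 l^{2} \left(8 + l\right) - 10}{2} = 2 - \frac{-10 + 2 l^{2} \left(8 + l\right)}{2} = 2 - \left(-5 + l^{2} \left(8 + l\right)\right) = 7 - l^{2} \left(8 + l\right)$)
$\frac{1}{o + \left(- \frac{66}{68} + \frac{Q{\left(-2 \right)}}{-20}\right) m{\left(8 \right)}} = \frac{1}{-104 + \left(- \frac{66}{68} + \frac{0}{-20}\right) \left(7 - 8^{3} - 8 \cdot 8^{2}\right)} = \frac{1}{-104 + \left(\left(-66\right) \frac{1}{68} + 0 \left(- \frac{1}{20}\right)\right) \left(7 - 512 - 512\right)} = \frac{1}{-104 + \left(- \frac{33}{34} + 0\right) \left(7 - 512 - 512\right)} = \frac{1}{-104 - - \frac{33561}{34}} = \frac{1}{-104 + \frac{33561}{34}} = \frac{1}{\frac{30025}{34}} = \frac{34}{30025}$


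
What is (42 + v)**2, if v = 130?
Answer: 29584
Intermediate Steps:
(42 + v)**2 = (42 + 130)**2 = 172**2 = 29584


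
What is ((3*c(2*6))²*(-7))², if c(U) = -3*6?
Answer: 416649744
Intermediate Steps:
c(U) = -18
((3*c(2*6))²*(-7))² = ((3*(-18))²*(-7))² = ((-54)²*(-7))² = (2916*(-7))² = (-20412)² = 416649744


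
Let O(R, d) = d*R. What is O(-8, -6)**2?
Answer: 2304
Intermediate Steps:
O(R, d) = R*d
O(-8, -6)**2 = (-8*(-6))**2 = 48**2 = 2304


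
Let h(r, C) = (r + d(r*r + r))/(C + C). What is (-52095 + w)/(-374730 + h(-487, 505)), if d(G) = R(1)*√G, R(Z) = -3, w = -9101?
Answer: 23392939919784520/143245435250287231 - 1668814920*√2922/143245435250287231 ≈ 0.16331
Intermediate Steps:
d(G) = -3*√G
h(r, C) = (r - 3*√(r + r²))/(2*C) (h(r, C) = (r - 3*√(r*r + r))/(C + C) = (r - 3*√(r² + r))/((2*C)) = (r - 3*√(r + r²))*(1/(2*C)) = (r - 3*√(r + r²))/(2*C))
(-52095 + w)/(-374730 + h(-487, 505)) = (-52095 - 9101)/(-374730 + (½)*(-487 - 3*9*√2922)/505) = -61196/(-374730 + (½)*(1/505)*(-487 - 3*9*√2922)) = -61196/(-374730 + (½)*(1/505)*(-487 - 27*√2922)) = -61196/(-374730 + (-487/1010 - 27*√2922/1010)) = -61196/(-378477787/1010 - 27*√2922/1010)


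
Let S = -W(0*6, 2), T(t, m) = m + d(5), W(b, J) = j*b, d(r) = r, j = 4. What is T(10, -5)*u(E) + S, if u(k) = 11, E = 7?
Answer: 0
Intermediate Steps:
W(b, J) = 4*b
T(t, m) = 5 + m (T(t, m) = m + 5 = 5 + m)
S = 0 (S = -4*0*6 = -4*0 = -1*0 = 0)
T(10, -5)*u(E) + S = (5 - 5)*11 + 0 = 0*11 + 0 = 0 + 0 = 0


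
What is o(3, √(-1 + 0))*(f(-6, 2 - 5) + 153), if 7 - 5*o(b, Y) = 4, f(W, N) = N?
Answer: 90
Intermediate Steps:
o(b, Y) = ⅗ (o(b, Y) = 7/5 - ⅕*4 = 7/5 - ⅘ = ⅗)
o(3, √(-1 + 0))*(f(-6, 2 - 5) + 153) = 3*((2 - 5) + 153)/5 = 3*(-3 + 153)/5 = (⅗)*150 = 90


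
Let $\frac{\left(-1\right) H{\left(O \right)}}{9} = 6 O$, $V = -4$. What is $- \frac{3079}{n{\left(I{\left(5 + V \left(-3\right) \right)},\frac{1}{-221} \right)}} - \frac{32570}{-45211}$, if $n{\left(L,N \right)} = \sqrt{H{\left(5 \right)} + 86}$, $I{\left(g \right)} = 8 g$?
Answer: $\frac{32570}{45211} + \frac{3079 i \sqrt{46}}{92} \approx 0.7204 + 226.99 i$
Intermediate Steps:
$H{\left(O \right)} = - 54 O$ ($H{\left(O \right)} = - 9 \cdot 6 O = - 54 O$)
$n{\left(L,N \right)} = 2 i \sqrt{46}$ ($n{\left(L,N \right)} = \sqrt{\left(-54\right) 5 + 86} = \sqrt{-270 + 86} = \sqrt{-184} = 2 i \sqrt{46}$)
$- \frac{3079}{n{\left(I{\left(5 + V \left(-3\right) \right)},\frac{1}{-221} \right)}} - \frac{32570}{-45211} = - \frac{3079}{2 i \sqrt{46}} - \frac{32570}{-45211} = - 3079 \left(- \frac{i \sqrt{46}}{92}\right) - - \frac{32570}{45211} = \frac{3079 i \sqrt{46}}{92} + \frac{32570}{45211} = \frac{32570}{45211} + \frac{3079 i \sqrt{46}}{92}$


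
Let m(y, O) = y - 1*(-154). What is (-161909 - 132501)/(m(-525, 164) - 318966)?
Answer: 294410/319337 ≈ 0.92194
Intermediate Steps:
m(y, O) = 154 + y (m(y, O) = y + 154 = 154 + y)
(-161909 - 132501)/(m(-525, 164) - 318966) = (-161909 - 132501)/((154 - 525) - 318966) = -294410/(-371 - 318966) = -294410/(-319337) = -294410*(-1/319337) = 294410/319337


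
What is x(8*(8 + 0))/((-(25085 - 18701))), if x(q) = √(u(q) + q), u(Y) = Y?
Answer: -√2/798 ≈ -0.0017722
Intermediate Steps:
x(q) = √2*√q (x(q) = √(q + q) = √(2*q) = √2*√q)
x(8*(8 + 0))/((-(25085 - 18701))) = (√2*√(8*(8 + 0)))/((-(25085 - 18701))) = (√2*√(8*8))/((-1*6384)) = (√2*√64)/(-6384) = (√2*8)*(-1/6384) = (8*√2)*(-1/6384) = -√2/798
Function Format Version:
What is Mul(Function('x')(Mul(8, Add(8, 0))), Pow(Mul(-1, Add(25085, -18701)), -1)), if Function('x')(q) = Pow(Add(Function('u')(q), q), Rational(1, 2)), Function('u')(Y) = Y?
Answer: Mul(Rational(-1, 798), Pow(2, Rational(1, 2))) ≈ -0.0017722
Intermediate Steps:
Function('x')(q) = Mul(Pow(2, Rational(1, 2)), Pow(q, Rational(1, 2))) (Function('x')(q) = Pow(Add(q, q), Rational(1, 2)) = Pow(Mul(2, q), Rational(1, 2)) = Mul(Pow(2, Rational(1, 2)), Pow(q, Rational(1, 2))))
Mul(Function('x')(Mul(8, Add(8, 0))), Pow(Mul(-1, Add(25085, -18701)), -1)) = Mul(Mul(Pow(2, Rational(1, 2)), Pow(Mul(8, Add(8, 0)), Rational(1, 2))), Pow(Mul(-1, Add(25085, -18701)), -1)) = Mul(Mul(Pow(2, Rational(1, 2)), Pow(Mul(8, 8), Rational(1, 2))), Pow(Mul(-1, 6384), -1)) = Mul(Mul(Pow(2, Rational(1, 2)), Pow(64, Rational(1, 2))), Pow(-6384, -1)) = Mul(Mul(Pow(2, Rational(1, 2)), 8), Rational(-1, 6384)) = Mul(Mul(8, Pow(2, Rational(1, 2))), Rational(-1, 6384)) = Mul(Rational(-1, 798), Pow(2, Rational(1, 2)))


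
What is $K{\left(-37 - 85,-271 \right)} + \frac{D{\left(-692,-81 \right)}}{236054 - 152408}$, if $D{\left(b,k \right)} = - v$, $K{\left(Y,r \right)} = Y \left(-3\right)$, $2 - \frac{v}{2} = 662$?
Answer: $\frac{5102626}{13941} \approx 366.02$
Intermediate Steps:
$v = -1320$ ($v = 4 - 1324 = -1320$)
$K{\left(Y,r \right)} = - 3 Y$
$D{\left(b,k \right)} = 1320$ ($D{\left(b,k \right)} = \left(-1\right) \left(-1320\right) = 1320$)
$K{\left(-37 - 85,-271 \right)} + \frac{D{\left(-692,-81 \right)}}{236054 - 152408} = - 3 \left(-37 - 85\right) + \frac{1320}{236054 - 152408} = \left(-3\right) \left(-122\right) + \frac{1320}{236054 - 152408} = 366 + \frac{1320}{83646} = 366 + 1320 \cdot \frac{1}{83646} = 366 + \frac{220}{13941} = \frac{5102626}{13941}$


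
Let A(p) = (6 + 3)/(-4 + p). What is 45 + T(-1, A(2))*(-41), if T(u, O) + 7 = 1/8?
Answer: 2615/8 ≈ 326.88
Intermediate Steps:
A(p) = 9/(-4 + p)
T(u, O) = -55/8 (T(u, O) = -7 + 1/8 = -7 + ⅛ = -55/8)
45 + T(-1, A(2))*(-41) = 45 - 55/8*(-41) = 45 + 2255/8 = 2615/8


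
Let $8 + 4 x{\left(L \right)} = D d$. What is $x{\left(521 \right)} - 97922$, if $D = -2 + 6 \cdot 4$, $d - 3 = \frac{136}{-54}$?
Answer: $- \frac{5287753}{54} \approx -97921.0$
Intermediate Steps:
$d = \frac{13}{27}$ ($d = 3 + \frac{136}{-54} = 3 + 136 \left(- \frac{1}{54}\right) = 3 - \frac{68}{27} = \frac{13}{27} \approx 0.48148$)
$D = 22$ ($D = -2 + 24 = 22$)
$x{\left(L \right)} = \frac{35}{54}$ ($x{\left(L \right)} = -2 + \frac{22 \cdot \frac{13}{27}}{4} = -2 + \frac{1}{4} \cdot \frac{286}{27} = -2 + \frac{143}{54} = \frac{35}{54}$)
$x{\left(521 \right)} - 97922 = \frac{35}{54} - 97922 = - \frac{5287753}{54}$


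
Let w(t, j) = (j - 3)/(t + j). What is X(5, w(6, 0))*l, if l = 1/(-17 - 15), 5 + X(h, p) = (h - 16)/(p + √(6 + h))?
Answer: 237/1376 + 11*√11/344 ≈ 0.27829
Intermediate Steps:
w(t, j) = (-3 + j)/(j + t)
X(h, p) = -5 + (-16 + h)/(p + √(6 + h)) (X(h, p) = -5 + (h - 16)/(p + √(6 + h)) = -5 + (-16 + h)/(p + √(6 + h)))
l = -1/32 (l = 1/(-32) = -1/32 ≈ -0.031250)
X(5, w(6, 0))*l = ((-16 + 5 - 5*(-3 + 0)/(0 + 6) - 5*√(6 + 5))/((-3 + 0)/(0 + 6) + √(6 + 5)))*(-1/32) = ((-16 + 5 - 5*(-3)/6 - 5*√11)/(-3/6 + √11))*(-1/32) = ((-16 + 5 - 5*(-3)/6 - 5*√11)/((⅙)*(-3) + √11))*(-1/32) = ((-16 + 5 - 5*(-½) - 5*√11)/(-½ + √11))*(-1/32) = ((-16 + 5 + 5/2 - 5*√11)/(-½ + √11))*(-1/32) = ((-17/2 - 5*√11)/(-½ + √11))*(-1/32) = -(-17/2 - 5*√11)/(32*(-½ + √11))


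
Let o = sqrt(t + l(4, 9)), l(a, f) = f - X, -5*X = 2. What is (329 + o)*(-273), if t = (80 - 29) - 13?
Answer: -89817 - 273*sqrt(1185)/5 ≈ -91697.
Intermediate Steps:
X = -2/5 (X = -1/5*2 = -2/5 ≈ -0.40000)
l(a, f) = 2/5 + f (l(a, f) = f - 1*(-2/5) = f + 2/5 = 2/5 + f)
t = 38 (t = 51 - 13 = 38)
o = sqrt(1185)/5 (o = sqrt(38 + (2/5 + 9)) = sqrt(38 + 47/5) = sqrt(237/5) = sqrt(1185)/5 ≈ 6.8848)
(329 + o)*(-273) = (329 + sqrt(1185)/5)*(-273) = -89817 - 273*sqrt(1185)/5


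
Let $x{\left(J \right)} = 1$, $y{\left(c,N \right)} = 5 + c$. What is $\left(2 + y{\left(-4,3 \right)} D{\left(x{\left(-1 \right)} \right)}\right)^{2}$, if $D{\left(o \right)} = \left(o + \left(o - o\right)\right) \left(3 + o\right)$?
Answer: $36$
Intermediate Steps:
$D{\left(o \right)} = o \left(3 + o\right)$ ($D{\left(o \right)} = \left(o + 0\right) \left(3 + o\right) = o \left(3 + o\right)$)
$\left(2 + y{\left(-4,3 \right)} D{\left(x{\left(-1 \right)} \right)}\right)^{2} = \left(2 + \left(5 - 4\right) 1 \left(3 + 1\right)\right)^{2} = \left(2 + 1 \cdot 1 \cdot 4\right)^{2} = \left(2 + 1 \cdot 4\right)^{2} = \left(2 + 4\right)^{2} = 6^{2} = 36$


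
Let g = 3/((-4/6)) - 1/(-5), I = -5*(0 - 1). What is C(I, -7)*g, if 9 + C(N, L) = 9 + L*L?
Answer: -2107/10 ≈ -210.70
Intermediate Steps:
I = 5 (I = -5*(-1) = 5)
C(N, L) = L² (C(N, L) = -9 + (9 + L*L) = -9 + (9 + L²) = L²)
g = -43/10 (g = 3/((-4*⅙)) - 1*(-⅕) = 3/(-⅔) + ⅕ = 3*(-3/2) + ⅕ = -9/2 + ⅕ = -43/10 ≈ -4.3000)
C(I, -7)*g = (-7)²*(-43/10) = 49*(-43/10) = -2107/10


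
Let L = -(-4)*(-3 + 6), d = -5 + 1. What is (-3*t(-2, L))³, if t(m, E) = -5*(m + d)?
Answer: -729000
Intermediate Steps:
d = -4
L = 12 (L = -(-4)*3 = -1*(-12) = 12)
t(m, E) = 20 - 5*m (t(m, E) = -5*(m - 4) = -5*(-4 + m) = 20 - 5*m)
(-3*t(-2, L))³ = (-3*(20 - 5*(-2)))³ = (-3*(20 + 10))³ = (-3*30)³ = (-90)³ = -729000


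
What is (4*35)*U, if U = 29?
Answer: 4060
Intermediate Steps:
(4*35)*U = (4*35)*29 = 140*29 = 4060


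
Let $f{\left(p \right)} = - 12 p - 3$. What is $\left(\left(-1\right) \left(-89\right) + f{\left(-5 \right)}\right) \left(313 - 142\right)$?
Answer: $24966$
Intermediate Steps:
$f{\left(p \right)} = -3 - 12 p$
$\left(\left(-1\right) \left(-89\right) + f{\left(-5 \right)}\right) \left(313 - 142\right) = \left(\left(-1\right) \left(-89\right) - -57\right) \left(313 - 142\right) = \left(89 + \left(-3 + 60\right)\right) 171 = \left(89 + 57\right) 171 = 146 \cdot 171 = 24966$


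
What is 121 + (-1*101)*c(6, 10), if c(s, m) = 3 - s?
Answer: 424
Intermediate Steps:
121 + (-1*101)*c(6, 10) = 121 + (-1*101)*(3 - 1*6) = 121 - 101*(3 - 6) = 121 - 101*(-3) = 121 + 303 = 424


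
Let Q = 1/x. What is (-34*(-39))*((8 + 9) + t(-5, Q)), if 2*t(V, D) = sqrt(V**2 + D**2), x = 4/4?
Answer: 22542 + 663*sqrt(26) ≈ 25923.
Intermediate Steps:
x = 1 (x = 4*(1/4) = 1)
Q = 1 (Q = 1/1 = 1)
t(V, D) = sqrt(D**2 + V**2)/2 (t(V, D) = sqrt(V**2 + D**2)/2 = sqrt(D**2 + V**2)/2)
(-34*(-39))*((8 + 9) + t(-5, Q)) = (-34*(-39))*((8 + 9) + sqrt(1**2 + (-5)**2)/2) = 1326*(17 + sqrt(1 + 25)/2) = 1326*(17 + sqrt(26)/2) = 22542 + 663*sqrt(26)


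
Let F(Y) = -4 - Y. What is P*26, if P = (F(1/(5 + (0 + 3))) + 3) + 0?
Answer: -117/4 ≈ -29.250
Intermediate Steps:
P = -9/8 (P = ((-4 - 1/(5 + (0 + 3))) + 3) + 0 = ((-4 - 1/(5 + 3)) + 3) + 0 = ((-4 - 1/8) + 3) + 0 = ((-4 - 1*⅛) + 3) + 0 = ((-4 - ⅛) + 3) + 0 = (-33/8 + 3) + 0 = -9/8 + 0 = -9/8 ≈ -1.1250)
P*26 = -9/8*26 = -117/4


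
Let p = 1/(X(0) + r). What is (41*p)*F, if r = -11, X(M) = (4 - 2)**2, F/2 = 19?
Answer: -1558/7 ≈ -222.57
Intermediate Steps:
F = 38 (F = 2*19 = 38)
X(M) = 4 (X(M) = 2**2 = 4)
p = -1/7 (p = 1/(4 - 11) = 1/(-7) = -1/7 ≈ -0.14286)
(41*p)*F = (41*(-1/7))*38 = -41/7*38 = -1558/7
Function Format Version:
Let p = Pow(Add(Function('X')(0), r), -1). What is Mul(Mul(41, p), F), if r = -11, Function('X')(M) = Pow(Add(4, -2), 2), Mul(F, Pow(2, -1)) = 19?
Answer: Rational(-1558, 7) ≈ -222.57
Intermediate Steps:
F = 38 (F = Mul(2, 19) = 38)
Function('X')(M) = 4 (Function('X')(M) = Pow(2, 2) = 4)
p = Rational(-1, 7) (p = Pow(Add(4, -11), -1) = Pow(-7, -1) = Rational(-1, 7) ≈ -0.14286)
Mul(Mul(41, p), F) = Mul(Mul(41, Rational(-1, 7)), 38) = Mul(Rational(-41, 7), 38) = Rational(-1558, 7)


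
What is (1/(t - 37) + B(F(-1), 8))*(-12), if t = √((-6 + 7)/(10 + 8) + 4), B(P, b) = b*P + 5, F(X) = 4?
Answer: -10900644/24569 + 36*√146/24569 ≈ -443.66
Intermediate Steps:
B(P, b) = 5 + P*b (B(P, b) = P*b + 5 = 5 + P*b)
t = √146/6 (t = √(1/18 + 4) = √(73/18) = √146/6 ≈ 2.0138)
(1/(t - 37) + B(F(-1), 8))*(-12) = (1/(√146/6 - 37) + (5 + 4*8))*(-12) = (1/(-37 + √146/6) + (5 + 32))*(-12) = (1/(-37 + √146/6) + 37)*(-12) = (37 + 1/(-37 + √146/6))*(-12) = -444 - 12/(-37 + √146/6)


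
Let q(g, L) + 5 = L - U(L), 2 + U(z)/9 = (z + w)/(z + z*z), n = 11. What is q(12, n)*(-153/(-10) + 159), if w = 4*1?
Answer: 1762173/440 ≈ 4004.9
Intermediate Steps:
w = 4
U(z) = -18 + 9*(4 + z)/(z + z²) (U(z) = -18 + 9*((z + 4)/(z + z*z)) = -18 + 9*((4 + z)/(z + z²)) = -18 + 9*(4 + z)/(z + z²))
q(g, L) = -5 + L - 9*(4 - L - 2*L²)/(L*(1 + L)) (q(g, L) = -5 + (L - 9*(4 - L - 2*L²)/(L*(1 + L))) = -5 + L - 9*(4 - L - 2*L²)/(L*(1 + L)))
q(12, n)*(-153/(-10) + 159) = ((-36 + 11³ + 4*11 + 14*11²)/(11*(1 + 11)))*(-153/(-10) + 159) = ((1/11)*(-36 + 1331 + 44 + 14*121)/12)*(-153*(-⅒) + 159) = ((1/11)*(1/12)*(-36 + 1331 + 44 + 1694))*(153/10 + 159) = ((1/11)*(1/12)*3033)*(1743/10) = (1011/44)*(1743/10) = 1762173/440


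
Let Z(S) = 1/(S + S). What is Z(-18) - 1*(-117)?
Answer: 4211/36 ≈ 116.97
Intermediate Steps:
Z(S) = 1/(2*S)
Z(-18) - 1*(-117) = (½)/(-18) - 1*(-117) = (½)*(-1/18) + 117 = -1/36 + 117 = 4211/36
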